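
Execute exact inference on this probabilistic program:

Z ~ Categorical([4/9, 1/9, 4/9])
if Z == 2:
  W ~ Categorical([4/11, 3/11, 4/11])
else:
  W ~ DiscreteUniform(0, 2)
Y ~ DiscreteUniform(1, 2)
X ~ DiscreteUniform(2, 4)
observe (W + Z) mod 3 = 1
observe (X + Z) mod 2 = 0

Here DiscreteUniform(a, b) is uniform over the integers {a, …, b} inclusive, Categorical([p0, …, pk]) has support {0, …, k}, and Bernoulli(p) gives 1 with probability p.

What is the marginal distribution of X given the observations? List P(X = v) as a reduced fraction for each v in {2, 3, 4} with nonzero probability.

Enumerate traces; 10 have nonzero weight after conditioning:
  (Z=0, W=1, Y=1, X=2) weight 2/81
  (Z=0, W=1, Y=1, X=4) weight 2/81
  (Z=0, W=1, Y=2, X=2) weight 2/81
  (Z=0, W=1, Y=2, X=4) weight 2/81
  (Z=1, W=0, Y=1, X=3) weight 1/162
  (Z=1, W=0, Y=2, X=3) weight 1/162
  (Z=2, W=2, Y=1, X=2) weight 8/297
  (Z=2, W=2, Y=1, X=4) weight 8/297
  … 2 more
Group by X:
  weight(X=2) = 92/891
  weight(X=3) = 1/81
  weight(X=4) = 92/891
Total weight = 92/891 + 1/81 + 92/891 = 65/297
P(X=2 | obs) = 92/891 / 65/297 = 92/195
P(X=3 | obs) = 1/81 / 65/297 = 11/195
P(X=4 | obs) = 92/891 / 65/297 = 92/195

P(X=2) = 92/195, P(X=3) = 11/195, P(X=4) = 92/195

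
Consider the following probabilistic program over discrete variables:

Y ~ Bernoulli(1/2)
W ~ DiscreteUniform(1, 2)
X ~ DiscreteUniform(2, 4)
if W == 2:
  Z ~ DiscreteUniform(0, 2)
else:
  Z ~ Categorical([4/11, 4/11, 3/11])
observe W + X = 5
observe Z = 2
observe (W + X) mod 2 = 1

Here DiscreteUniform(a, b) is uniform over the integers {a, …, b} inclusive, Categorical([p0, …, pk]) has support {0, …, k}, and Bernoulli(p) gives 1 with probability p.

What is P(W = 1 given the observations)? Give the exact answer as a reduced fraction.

P(W = 1 | obs) = 9/20

Enumerate traces; 4 have nonzero weight after conditioning:
  (Y=0, W=1, X=4, Z=2) weight 1/44
  (Y=0, W=2, X=3, Z=2) weight 1/36
  (Y=1, W=1, X=4, Z=2) weight 1/44
  (Y=1, W=2, X=3, Z=2) weight 1/36
Group by W:
  weight(W=1) = 1/22
  weight(W=2) = 1/18
Total weight = 1/22 + 1/18 = 10/99
P(W=1 | obs) = 1/22 / 10/99 = 9/20
P(W=2 | obs) = 1/18 / 10/99 = 11/20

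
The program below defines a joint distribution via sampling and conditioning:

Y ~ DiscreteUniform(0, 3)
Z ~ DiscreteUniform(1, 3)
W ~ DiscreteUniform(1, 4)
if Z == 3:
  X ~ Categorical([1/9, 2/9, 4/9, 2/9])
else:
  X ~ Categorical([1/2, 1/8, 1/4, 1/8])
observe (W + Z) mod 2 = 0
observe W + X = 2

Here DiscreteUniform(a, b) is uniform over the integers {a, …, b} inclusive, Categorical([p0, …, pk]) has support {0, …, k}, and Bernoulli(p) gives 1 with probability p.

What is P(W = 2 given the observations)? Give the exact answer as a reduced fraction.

Enumerate traces; 12 have nonzero weight after conditioning:
  (Y=0, Z=1, W=1, X=1) weight 1/384
  (Y=0, Z=2, W=2, X=0) weight 1/96
  (Y=0, Z=3, W=1, X=1) weight 1/216
  (Y=1, Z=1, W=1, X=1) weight 1/384
  (Y=1, Z=2, W=2, X=0) weight 1/96
  (Y=1, Z=3, W=1, X=1) weight 1/216
  (Y=2, Z=1, W=1, X=1) weight 1/384
  (Y=2, Z=2, W=2, X=0) weight 1/96
  … 4 more
Group by W:
  weight(W=1) = 25/864
  weight(W=2) = 1/24
Total weight = 25/864 + 1/24 = 61/864
P(W=1 | obs) = 25/864 / 61/864 = 25/61
P(W=2 | obs) = 1/24 / 61/864 = 36/61

P(W = 2 | obs) = 36/61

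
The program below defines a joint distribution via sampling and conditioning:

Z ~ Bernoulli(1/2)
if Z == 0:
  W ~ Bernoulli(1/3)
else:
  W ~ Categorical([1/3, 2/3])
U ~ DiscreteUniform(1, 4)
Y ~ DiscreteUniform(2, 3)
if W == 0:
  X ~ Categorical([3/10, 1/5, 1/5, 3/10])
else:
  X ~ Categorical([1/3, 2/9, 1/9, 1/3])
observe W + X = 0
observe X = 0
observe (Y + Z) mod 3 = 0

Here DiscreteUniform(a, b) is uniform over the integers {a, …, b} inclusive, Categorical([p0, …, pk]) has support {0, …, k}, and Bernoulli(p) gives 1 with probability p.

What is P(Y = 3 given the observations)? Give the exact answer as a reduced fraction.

P(Y = 3 | obs) = 2/3

Enumerate traces; 8 have nonzero weight after conditioning:
  (Z=0, W=0, U=1, Y=3, X=0) weight 1/80
  (Z=0, W=0, U=2, Y=3, X=0) weight 1/80
  (Z=0, W=0, U=3, Y=3, X=0) weight 1/80
  (Z=0, W=0, U=4, Y=3, X=0) weight 1/80
  (Z=1, W=0, U=1, Y=2, X=0) weight 1/160
  (Z=1, W=0, U=2, Y=2, X=0) weight 1/160
  (Z=1, W=0, U=3, Y=2, X=0) weight 1/160
  (Z=1, W=0, U=4, Y=2, X=0) weight 1/160
Group by Y:
  weight(Y=2) = 1/40
  weight(Y=3) = 1/20
Total weight = 1/40 + 1/20 = 3/40
P(Y=2 | obs) = 1/40 / 3/40 = 1/3
P(Y=3 | obs) = 1/20 / 3/40 = 2/3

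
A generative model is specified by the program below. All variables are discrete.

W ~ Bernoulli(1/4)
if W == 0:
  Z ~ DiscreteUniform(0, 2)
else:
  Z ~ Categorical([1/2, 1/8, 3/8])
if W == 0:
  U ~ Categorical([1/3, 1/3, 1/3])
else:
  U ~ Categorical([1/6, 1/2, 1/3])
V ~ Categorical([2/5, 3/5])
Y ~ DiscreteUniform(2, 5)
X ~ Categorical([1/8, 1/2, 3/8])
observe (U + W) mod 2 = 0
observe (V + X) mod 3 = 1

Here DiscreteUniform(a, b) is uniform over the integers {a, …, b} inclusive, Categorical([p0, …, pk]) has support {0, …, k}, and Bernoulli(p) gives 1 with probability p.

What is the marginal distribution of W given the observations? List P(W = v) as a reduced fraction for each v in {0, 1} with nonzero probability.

Enumerate traces; 72 have nonzero weight after conditioning:
  (W=0, Z=0, U=0, V=0, Y=2, X=1) weight 1/240
  (W=0, Z=0, U=0, V=0, Y=3, X=1) weight 1/240
  (W=0, Z=0, U=0, V=0, Y=4, X=1) weight 1/240
  (W=0, Z=0, U=0, V=0, Y=5, X=1) weight 1/240
  (W=0, Z=0, U=0, V=1, Y=2, X=0) weight 1/640
  (W=0, Z=0, U=0, V=1, Y=3, X=0) weight 1/640
  (W=0, Z=0, U=0, V=1, Y=4, X=0) weight 1/640
  (W=0, Z=0, U=0, V=1, Y=5, X=0) weight 1/640
  (W=1, Z=0, U=1, V=0, Y=2, X=1) weight 1/320
  … 63 more
Group by W:
  weight(W=0) = 11/80
  weight(W=1) = 11/320
Total weight = 11/80 + 11/320 = 11/64
P(W=0 | obs) = 11/80 / 11/64 = 4/5
P(W=1 | obs) = 11/320 / 11/64 = 1/5

P(W=0) = 4/5, P(W=1) = 1/5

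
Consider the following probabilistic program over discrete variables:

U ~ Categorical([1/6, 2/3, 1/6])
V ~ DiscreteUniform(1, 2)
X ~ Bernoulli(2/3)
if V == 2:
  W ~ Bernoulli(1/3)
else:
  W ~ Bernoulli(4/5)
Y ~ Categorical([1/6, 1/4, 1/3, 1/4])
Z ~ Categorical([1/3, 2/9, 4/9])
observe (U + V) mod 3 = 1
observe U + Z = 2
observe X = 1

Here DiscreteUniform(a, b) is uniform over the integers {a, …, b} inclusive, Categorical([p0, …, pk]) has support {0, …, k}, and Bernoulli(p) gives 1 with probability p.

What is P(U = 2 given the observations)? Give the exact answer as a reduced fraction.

Enumerate traces; 16 have nonzero weight after conditioning:
  (U=0, V=1, X=1, W=0, Y=0, Z=2) weight 1/1215
  (U=0, V=1, X=1, W=0, Y=1, Z=2) weight 1/810
  (U=0, V=1, X=1, W=0, Y=2, Z=2) weight 2/1215
  (U=0, V=1, X=1, W=0, Y=3, Z=2) weight 1/810
  (U=0, V=1, X=1, W=1, Y=0, Z=2) weight 4/1215
  (U=0, V=1, X=1, W=1, Y=1, Z=2) weight 2/405
  (U=0, V=1, X=1, W=1, Y=2, Z=2) weight 8/1215
  (U=0, V=1, X=1, W=1, Y=3, Z=2) weight 2/405
  (U=2, V=2, X=1, W=0, Y=0, Z=0) weight 1/486
  … 7 more
Group by U:
  weight(U=0) = 2/81
  weight(U=2) = 1/54
Total weight = 2/81 + 1/54 = 7/162
P(U=0 | obs) = 2/81 / 7/162 = 4/7
P(U=2 | obs) = 1/54 / 7/162 = 3/7

P(U = 2 | obs) = 3/7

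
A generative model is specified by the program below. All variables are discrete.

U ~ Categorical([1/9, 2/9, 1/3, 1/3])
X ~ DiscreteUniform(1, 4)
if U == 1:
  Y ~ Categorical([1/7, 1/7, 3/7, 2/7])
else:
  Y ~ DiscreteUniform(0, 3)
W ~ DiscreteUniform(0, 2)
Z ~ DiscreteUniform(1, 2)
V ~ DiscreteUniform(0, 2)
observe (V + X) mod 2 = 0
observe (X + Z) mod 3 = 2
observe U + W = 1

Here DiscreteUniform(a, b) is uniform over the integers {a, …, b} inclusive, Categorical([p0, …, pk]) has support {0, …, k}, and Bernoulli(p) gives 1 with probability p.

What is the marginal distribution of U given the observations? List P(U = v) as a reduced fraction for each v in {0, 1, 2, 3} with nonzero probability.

Enumerate traces; 32 have nonzero weight after conditioning:
  (U=0, X=1, Y=0, W=1, Z=1, V=1) weight 1/2592
  (U=0, X=1, Y=1, W=1, Z=1, V=1) weight 1/2592
  (U=0, X=1, Y=2, W=1, Z=1, V=1) weight 1/2592
  (U=0, X=1, Y=3, W=1, Z=1, V=1) weight 1/2592
  (U=0, X=3, Y=0, W=1, Z=2, V=1) weight 1/2592
  (U=0, X=3, Y=1, W=1, Z=2, V=1) weight 1/2592
  (U=0, X=3, Y=2, W=1, Z=2, V=1) weight 1/2592
  (U=0, X=3, Y=3, W=1, Z=2, V=1) weight 1/2592
  (U=1, X=1, Y=0, W=0, Z=1, V=1) weight 1/2268
  … 23 more
Group by U:
  weight(U=0) = 1/162
  weight(U=1) = 1/81
Total weight = 1/162 + 1/81 = 1/54
P(U=0 | obs) = 1/162 / 1/54 = 1/3
P(U=1 | obs) = 1/81 / 1/54 = 2/3

P(U=0) = 1/3, P(U=1) = 2/3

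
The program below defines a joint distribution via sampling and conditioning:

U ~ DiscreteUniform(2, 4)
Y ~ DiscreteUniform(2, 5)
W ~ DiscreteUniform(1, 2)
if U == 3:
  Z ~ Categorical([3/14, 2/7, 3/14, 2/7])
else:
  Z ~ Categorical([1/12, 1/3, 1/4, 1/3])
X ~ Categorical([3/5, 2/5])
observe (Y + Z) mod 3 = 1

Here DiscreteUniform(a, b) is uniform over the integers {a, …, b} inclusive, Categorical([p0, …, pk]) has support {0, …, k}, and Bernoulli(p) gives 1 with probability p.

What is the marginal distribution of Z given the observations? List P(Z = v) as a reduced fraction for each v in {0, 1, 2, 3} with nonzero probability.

P(Z=0) = 4/39, P(Z=1) = 10/39, P(Z=2) = 5/13, P(Z=3) = 10/39

Enumerate traces; 60 have nonzero weight after conditioning:
  (U=2, Y=2, W=1, Z=2, X=0) weight 1/160
  (U=2, Y=2, W=1, Z=2, X=1) weight 1/240
  (U=2, Y=2, W=2, Z=2, X=0) weight 1/160
  (U=2, Y=2, W=2, Z=2, X=1) weight 1/240
  (U=2, Y=3, W=1, Z=1, X=0) weight 1/120
  (U=2, Y=3, W=1, Z=1, X=1) weight 1/180
  (U=2, Y=3, W=2, Z=1, X=0) weight 1/120
  (U=2, Y=3, W=2, Z=1, X=1) weight 1/180
  (U=2, Y=4, W=1, Z=0, X=0) weight 1/480
  (U=2, Y=4, W=1, Z=3, X=0) weight 1/120
  … 50 more
Group by Z:
  weight(Z=0) = 2/63
  weight(Z=1) = 5/63
  weight(Z=2) = 5/42
  weight(Z=3) = 5/63
Total weight = 2/63 + 5/63 + 5/42 + 5/63 = 13/42
P(Z=0 | obs) = 2/63 / 13/42 = 4/39
P(Z=1 | obs) = 5/63 / 13/42 = 10/39
P(Z=2 | obs) = 5/42 / 13/42 = 5/13
P(Z=3 | obs) = 5/63 / 13/42 = 10/39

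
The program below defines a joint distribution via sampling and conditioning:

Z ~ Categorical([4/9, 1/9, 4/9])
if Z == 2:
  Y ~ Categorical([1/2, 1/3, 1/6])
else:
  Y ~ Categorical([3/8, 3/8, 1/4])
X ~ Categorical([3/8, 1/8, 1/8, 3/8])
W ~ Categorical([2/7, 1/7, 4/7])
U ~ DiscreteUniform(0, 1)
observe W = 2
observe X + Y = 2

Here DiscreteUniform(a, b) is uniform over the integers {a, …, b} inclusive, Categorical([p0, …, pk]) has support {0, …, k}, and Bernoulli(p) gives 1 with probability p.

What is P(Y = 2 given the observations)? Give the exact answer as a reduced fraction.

Enumerate traces; 18 have nonzero weight after conditioning:
  (Z=0, Y=0, X=2, W=2, U=0) weight 1/168
  (Z=0, Y=0, X=2, W=2, U=1) weight 1/168
  (Z=0, Y=1, X=1, W=2, U=0) weight 1/168
  (Z=0, Y=1, X=1, W=2, U=1) weight 1/168
  (Z=0, Y=2, X=0, W=2, U=0) weight 1/84
  (Z=0, Y=2, X=0, W=2, U=1) weight 1/84
  (Z=1, Y=0, X=2, W=2, U=0) weight 1/672
  (Z=1, Y=0, X=2, W=2, U=1) weight 1/672
  … 10 more
Group by Y:
  weight(Y=0) = 31/1008
  weight(Y=1) = 11/432
  weight(Y=2) = 23/504
Total weight = 31/1008 + 11/432 + 23/504 = 11/108
P(Y=0 | obs) = 31/1008 / 11/108 = 93/308
P(Y=1 | obs) = 11/432 / 11/108 = 1/4
P(Y=2 | obs) = 23/504 / 11/108 = 69/154

P(Y = 2 | obs) = 69/154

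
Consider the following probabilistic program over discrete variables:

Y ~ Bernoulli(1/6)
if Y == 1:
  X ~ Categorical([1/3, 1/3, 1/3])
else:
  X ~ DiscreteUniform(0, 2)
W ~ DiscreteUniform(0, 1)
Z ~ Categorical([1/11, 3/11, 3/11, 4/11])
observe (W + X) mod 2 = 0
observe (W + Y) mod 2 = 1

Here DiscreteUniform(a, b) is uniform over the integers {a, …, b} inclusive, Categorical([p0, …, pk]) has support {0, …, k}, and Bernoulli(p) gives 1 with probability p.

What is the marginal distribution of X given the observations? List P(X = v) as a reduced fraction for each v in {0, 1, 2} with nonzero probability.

Enumerate traces; 12 have nonzero weight after conditioning:
  (Y=0, X=1, W=1, Z=0) weight 5/396
  (Y=0, X=1, W=1, Z=1) weight 5/132
  (Y=0, X=1, W=1, Z=2) weight 5/132
  (Y=0, X=1, W=1, Z=3) weight 5/99
  (Y=1, X=0, W=0, Z=0) weight 1/396
  (Y=1, X=0, W=0, Z=1) weight 1/132
  (Y=1, X=0, W=0, Z=2) weight 1/132
  (Y=1, X=0, W=0, Z=3) weight 1/99
  (Y=1, X=2, W=0, Z=0) weight 1/396
  … 3 more
Group by X:
  weight(X=0) = 1/36
  weight(X=1) = 5/36
  weight(X=2) = 1/36
Total weight = 1/36 + 5/36 + 1/36 = 7/36
P(X=0 | obs) = 1/36 / 7/36 = 1/7
P(X=1 | obs) = 5/36 / 7/36 = 5/7
P(X=2 | obs) = 1/36 / 7/36 = 1/7

P(X=0) = 1/7, P(X=1) = 5/7, P(X=2) = 1/7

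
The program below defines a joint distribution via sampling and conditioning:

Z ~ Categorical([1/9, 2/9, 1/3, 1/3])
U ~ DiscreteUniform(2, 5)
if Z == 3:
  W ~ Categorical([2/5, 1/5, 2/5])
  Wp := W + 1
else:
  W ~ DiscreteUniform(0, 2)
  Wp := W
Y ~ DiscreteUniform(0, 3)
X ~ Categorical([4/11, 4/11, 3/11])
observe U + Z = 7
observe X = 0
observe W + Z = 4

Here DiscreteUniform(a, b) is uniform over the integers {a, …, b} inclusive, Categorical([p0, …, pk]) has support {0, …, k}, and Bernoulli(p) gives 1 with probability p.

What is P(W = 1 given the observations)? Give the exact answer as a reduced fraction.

Enumerate traces; 8 have nonzero weight after conditioning:
  (Z=2, U=5, W=2, Y=0, X=0) weight 1/396
  (Z=2, U=5, W=2, Y=1, X=0) weight 1/396
  (Z=2, U=5, W=2, Y=2, X=0) weight 1/396
  (Z=2, U=5, W=2, Y=3, X=0) weight 1/396
  (Z=3, U=4, W=1, Y=0, X=0) weight 1/660
  (Z=3, U=4, W=1, Y=1, X=0) weight 1/660
  (Z=3, U=4, W=1, Y=2, X=0) weight 1/660
  (Z=3, U=4, W=1, Y=3, X=0) weight 1/660
Group by W:
  weight(W=1) = 1/165
  weight(W=2) = 1/99
Total weight = 1/165 + 1/99 = 8/495
P(W=1 | obs) = 1/165 / 8/495 = 3/8
P(W=2 | obs) = 1/99 / 8/495 = 5/8

P(W = 1 | obs) = 3/8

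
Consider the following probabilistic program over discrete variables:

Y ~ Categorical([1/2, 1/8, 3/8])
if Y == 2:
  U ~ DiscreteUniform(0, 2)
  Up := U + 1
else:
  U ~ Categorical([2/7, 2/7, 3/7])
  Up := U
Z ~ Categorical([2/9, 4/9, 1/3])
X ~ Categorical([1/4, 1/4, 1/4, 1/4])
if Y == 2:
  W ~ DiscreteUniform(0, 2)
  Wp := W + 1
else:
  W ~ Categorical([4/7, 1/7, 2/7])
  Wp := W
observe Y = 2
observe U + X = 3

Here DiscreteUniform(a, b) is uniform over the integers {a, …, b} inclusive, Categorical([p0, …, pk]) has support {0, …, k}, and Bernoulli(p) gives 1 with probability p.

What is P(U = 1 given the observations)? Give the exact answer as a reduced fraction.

P(U = 1 | obs) = 1/3

Enumerate traces; 27 have nonzero weight after conditioning:
  (Y=2, U=0, Z=0, X=3, W=0) weight 1/432
  (Y=2, U=0, Z=0, X=3, W=1) weight 1/432
  (Y=2, U=0, Z=0, X=3, W=2) weight 1/432
  (Y=2, U=0, Z=1, X=3, W=0) weight 1/216
  (Y=2, U=0, Z=1, X=3, W=1) weight 1/216
  (Y=2, U=0, Z=1, X=3, W=2) weight 1/216
  (Y=2, U=0, Z=2, X=3, W=0) weight 1/288
  (Y=2, U=0, Z=2, X=3, W=1) weight 1/288
  (Y=2, U=1, Z=0, X=2, W=0) weight 1/432
  (Y=2, U=2, Z=0, X=1, W=0) weight 1/432
  … 17 more
Group by U:
  weight(U=0) = 1/32
  weight(U=1) = 1/32
  weight(U=2) = 1/32
Total weight = 1/32 + 1/32 + 1/32 = 3/32
P(U=0 | obs) = 1/32 / 3/32 = 1/3
P(U=1 | obs) = 1/32 / 3/32 = 1/3
P(U=2 | obs) = 1/32 / 3/32 = 1/3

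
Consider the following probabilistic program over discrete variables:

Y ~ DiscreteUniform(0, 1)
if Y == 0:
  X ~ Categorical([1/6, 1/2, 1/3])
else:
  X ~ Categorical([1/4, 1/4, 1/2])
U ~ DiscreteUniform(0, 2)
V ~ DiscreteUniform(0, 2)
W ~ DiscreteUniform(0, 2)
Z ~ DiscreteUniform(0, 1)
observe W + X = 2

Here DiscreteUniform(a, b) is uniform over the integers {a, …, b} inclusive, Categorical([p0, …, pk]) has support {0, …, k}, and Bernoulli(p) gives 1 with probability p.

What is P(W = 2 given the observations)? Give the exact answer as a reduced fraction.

P(W = 2 | obs) = 5/24

Enumerate traces; 108 have nonzero weight after conditioning:
  (Y=0, X=0, U=0, V=0, W=2, Z=0) weight 1/648
  (Y=0, X=0, U=0, V=0, W=2, Z=1) weight 1/648
  (Y=0, X=0, U=0, V=1, W=2, Z=0) weight 1/648
  (Y=0, X=0, U=0, V=1, W=2, Z=1) weight 1/648
  (Y=0, X=0, U=0, V=2, W=2, Z=0) weight 1/648
  (Y=0, X=0, U=0, V=2, W=2, Z=1) weight 1/648
  (Y=0, X=0, U=1, V=0, W=2, Z=0) weight 1/648
  (Y=0, X=0, U=1, V=0, W=2, Z=1) weight 1/648
  (Y=0, X=1, U=0, V=0, W=1, Z=0) weight 1/216
  (Y=0, X=2, U=0, V=0, W=0, Z=0) weight 1/324
  … 98 more
Group by W:
  weight(W=0) = 5/36
  weight(W=1) = 1/8
  weight(W=2) = 5/72
Total weight = 5/36 + 1/8 + 5/72 = 1/3
P(W=0 | obs) = 5/36 / 1/3 = 5/12
P(W=1 | obs) = 1/8 / 1/3 = 3/8
P(W=2 | obs) = 5/72 / 1/3 = 5/24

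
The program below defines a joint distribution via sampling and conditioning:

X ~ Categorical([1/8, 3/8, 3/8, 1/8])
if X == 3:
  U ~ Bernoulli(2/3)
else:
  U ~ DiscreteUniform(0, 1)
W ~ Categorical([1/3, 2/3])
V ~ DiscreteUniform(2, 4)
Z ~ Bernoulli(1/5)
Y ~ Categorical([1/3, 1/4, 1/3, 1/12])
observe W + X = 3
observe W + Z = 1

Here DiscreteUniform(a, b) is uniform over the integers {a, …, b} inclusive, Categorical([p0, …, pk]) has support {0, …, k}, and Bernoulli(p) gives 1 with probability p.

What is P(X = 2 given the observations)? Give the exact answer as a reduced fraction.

Enumerate traces; 48 have nonzero weight after conditioning:
  (X=2, U=0, W=1, V=2, Z=0, Y=0) weight 1/90
  (X=2, U=0, W=1, V=2, Z=0, Y=1) weight 1/120
  (X=2, U=0, W=1, V=2, Z=0, Y=2) weight 1/90
  (X=2, U=0, W=1, V=2, Z=0, Y=3) weight 1/360
  (X=2, U=0, W=1, V=3, Z=0, Y=0) weight 1/90
  (X=2, U=0, W=1, V=3, Z=0, Y=1) weight 1/120
  (X=2, U=0, W=1, V=3, Z=0, Y=2) weight 1/90
  (X=2, U=0, W=1, V=3, Z=0, Y=3) weight 1/360
  (X=3, U=0, W=0, V=2, Z=1, Y=0) weight 1/3240
  … 39 more
Group by X:
  weight(X=2) = 1/5
  weight(X=3) = 1/120
Total weight = 1/5 + 1/120 = 5/24
P(X=2 | obs) = 1/5 / 5/24 = 24/25
P(X=3 | obs) = 1/120 / 5/24 = 1/25

P(X = 2 | obs) = 24/25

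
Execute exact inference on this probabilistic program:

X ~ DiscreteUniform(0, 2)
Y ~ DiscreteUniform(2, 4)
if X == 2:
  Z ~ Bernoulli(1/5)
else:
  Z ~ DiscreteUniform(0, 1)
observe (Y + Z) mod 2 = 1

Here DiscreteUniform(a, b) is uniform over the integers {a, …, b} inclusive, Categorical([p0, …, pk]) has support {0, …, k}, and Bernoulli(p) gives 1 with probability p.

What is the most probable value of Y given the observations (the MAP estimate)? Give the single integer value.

Enumerate traces; 9 have nonzero weight after conditioning:
  (X=0, Y=2, Z=1) weight 1/18
  (X=0, Y=3, Z=0) weight 1/18
  (X=0, Y=4, Z=1) weight 1/18
  (X=1, Y=2, Z=1) weight 1/18
  (X=1, Y=3, Z=0) weight 1/18
  (X=1, Y=4, Z=1) weight 1/18
  (X=2, Y=2, Z=1) weight 1/45
  (X=2, Y=3, Z=0) weight 4/45
  … 1 more
Group by Y:
  weight(Y=2) = 2/15
  weight(Y=3) = 1/5
  weight(Y=4) = 2/15
Total weight = 2/15 + 1/5 + 2/15 = 7/15
P(Y=2 | obs) = 2/15 / 7/15 = 2/7
P(Y=3 | obs) = 1/5 / 7/15 = 3/7
P(Y=4 | obs) = 2/15 / 7/15 = 2/7
argmax = 3

argmax_v P(Y = v | obs) = 3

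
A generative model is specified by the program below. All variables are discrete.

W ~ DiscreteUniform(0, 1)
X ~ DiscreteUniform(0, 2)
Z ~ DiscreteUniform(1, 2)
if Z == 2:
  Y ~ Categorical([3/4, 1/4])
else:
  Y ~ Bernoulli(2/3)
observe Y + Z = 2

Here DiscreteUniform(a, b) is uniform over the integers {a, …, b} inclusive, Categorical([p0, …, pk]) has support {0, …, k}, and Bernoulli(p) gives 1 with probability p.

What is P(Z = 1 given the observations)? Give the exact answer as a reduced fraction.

Enumerate traces; 12 have nonzero weight after conditioning:
  (W=0, X=0, Z=1, Y=1) weight 1/18
  (W=0, X=0, Z=2, Y=0) weight 1/16
  (W=0, X=1, Z=1, Y=1) weight 1/18
  (W=0, X=1, Z=2, Y=0) weight 1/16
  (W=0, X=2, Z=1, Y=1) weight 1/18
  (W=0, X=2, Z=2, Y=0) weight 1/16
  (W=1, X=0, Z=1, Y=1) weight 1/18
  (W=1, X=0, Z=2, Y=0) weight 1/16
  … 4 more
Group by Z:
  weight(Z=1) = 1/3
  weight(Z=2) = 3/8
Total weight = 1/3 + 3/8 = 17/24
P(Z=1 | obs) = 1/3 / 17/24 = 8/17
P(Z=2 | obs) = 3/8 / 17/24 = 9/17

P(Z = 1 | obs) = 8/17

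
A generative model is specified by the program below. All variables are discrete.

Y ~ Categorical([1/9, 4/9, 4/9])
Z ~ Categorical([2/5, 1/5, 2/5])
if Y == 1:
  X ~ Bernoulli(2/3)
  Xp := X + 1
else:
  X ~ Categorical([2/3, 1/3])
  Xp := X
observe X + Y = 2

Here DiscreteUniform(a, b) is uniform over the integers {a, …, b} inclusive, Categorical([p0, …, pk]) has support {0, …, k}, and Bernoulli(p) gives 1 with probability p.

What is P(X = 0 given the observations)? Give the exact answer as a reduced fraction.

P(X = 0 | obs) = 1/2

Enumerate traces; 6 have nonzero weight after conditioning:
  (Y=1, Z=0, X=1) weight 16/135
  (Y=1, Z=1, X=1) weight 8/135
  (Y=1, Z=2, X=1) weight 16/135
  (Y=2, Z=0, X=0) weight 16/135
  (Y=2, Z=1, X=0) weight 8/135
  (Y=2, Z=2, X=0) weight 16/135
Group by X:
  weight(X=0) = 8/27
  weight(X=1) = 8/27
Total weight = 8/27 + 8/27 = 16/27
P(X=0 | obs) = 8/27 / 16/27 = 1/2
P(X=1 | obs) = 8/27 / 16/27 = 1/2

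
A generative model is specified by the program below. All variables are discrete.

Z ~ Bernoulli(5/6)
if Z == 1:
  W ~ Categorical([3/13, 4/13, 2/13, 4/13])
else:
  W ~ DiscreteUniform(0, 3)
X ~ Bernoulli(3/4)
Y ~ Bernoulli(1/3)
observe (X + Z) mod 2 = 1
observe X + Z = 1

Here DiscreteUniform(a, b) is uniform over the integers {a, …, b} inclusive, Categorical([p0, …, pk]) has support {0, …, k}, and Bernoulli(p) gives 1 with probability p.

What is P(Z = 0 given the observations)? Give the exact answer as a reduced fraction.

Enumerate traces; 16 have nonzero weight after conditioning:
  (Z=0, W=0, X=1, Y=0) weight 1/48
  (Z=0, W=0, X=1, Y=1) weight 1/96
  (Z=0, W=1, X=1, Y=0) weight 1/48
  (Z=0, W=1, X=1, Y=1) weight 1/96
  (Z=0, W=2, X=1, Y=0) weight 1/48
  (Z=0, W=2, X=1, Y=1) weight 1/96
  (Z=0, W=3, X=1, Y=0) weight 1/48
  (Z=0, W=3, X=1, Y=1) weight 1/96
  (Z=1, W=0, X=0, Y=0) weight 5/156
  … 7 more
Group by Z:
  weight(Z=0) = 1/8
  weight(Z=1) = 5/24
Total weight = 1/8 + 5/24 = 1/3
P(Z=0 | obs) = 1/8 / 1/3 = 3/8
P(Z=1 | obs) = 5/24 / 1/3 = 5/8

P(Z = 0 | obs) = 3/8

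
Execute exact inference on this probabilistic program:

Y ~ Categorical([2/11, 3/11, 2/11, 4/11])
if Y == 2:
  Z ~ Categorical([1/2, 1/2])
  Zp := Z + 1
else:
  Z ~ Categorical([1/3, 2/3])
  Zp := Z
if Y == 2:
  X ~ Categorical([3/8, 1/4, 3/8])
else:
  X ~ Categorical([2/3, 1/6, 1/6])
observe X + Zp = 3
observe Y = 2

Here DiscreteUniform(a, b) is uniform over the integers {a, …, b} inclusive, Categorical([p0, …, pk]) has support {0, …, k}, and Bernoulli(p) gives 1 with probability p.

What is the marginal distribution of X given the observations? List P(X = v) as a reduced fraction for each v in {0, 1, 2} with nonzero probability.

Enumerate traces; 2 have nonzero weight after conditioning:
  (Y=2, Z=0, X=2) weight 3/88
  (Y=2, Z=1, X=1) weight 1/44
Group by X:
  weight(X=1) = 1/44
  weight(X=2) = 3/88
Total weight = 1/44 + 3/88 = 5/88
P(X=1 | obs) = 1/44 / 5/88 = 2/5
P(X=2 | obs) = 3/88 / 5/88 = 3/5

P(X=1) = 2/5, P(X=2) = 3/5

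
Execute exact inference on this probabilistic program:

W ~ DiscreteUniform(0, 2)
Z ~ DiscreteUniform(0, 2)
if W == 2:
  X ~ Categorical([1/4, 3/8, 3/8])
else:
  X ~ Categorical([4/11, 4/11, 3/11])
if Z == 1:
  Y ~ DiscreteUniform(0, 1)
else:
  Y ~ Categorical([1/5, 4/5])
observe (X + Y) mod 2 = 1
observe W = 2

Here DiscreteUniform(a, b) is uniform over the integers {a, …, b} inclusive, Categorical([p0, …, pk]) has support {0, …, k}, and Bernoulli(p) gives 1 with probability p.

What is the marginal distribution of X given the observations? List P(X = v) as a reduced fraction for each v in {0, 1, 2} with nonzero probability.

Enumerate traces; 9 have nonzero weight after conditioning:
  (W=2, Z=0, X=0, Y=1) weight 1/45
  (W=2, Z=0, X=1, Y=0) weight 1/120
  (W=2, Z=0, X=2, Y=1) weight 1/30
  (W=2, Z=1, X=0, Y=1) weight 1/72
  (W=2, Z=1, X=1, Y=0) weight 1/48
  (W=2, Z=1, X=2, Y=1) weight 1/48
  (W=2, Z=2, X=0, Y=1) weight 1/45
  (W=2, Z=2, X=1, Y=0) weight 1/120
  … 1 more
Group by X:
  weight(X=0) = 7/120
  weight(X=1) = 3/80
  weight(X=2) = 7/80
Total weight = 7/120 + 3/80 + 7/80 = 11/60
P(X=0 | obs) = 7/120 / 11/60 = 7/22
P(X=1 | obs) = 3/80 / 11/60 = 9/44
P(X=2 | obs) = 7/80 / 11/60 = 21/44

P(X=0) = 7/22, P(X=1) = 9/44, P(X=2) = 21/44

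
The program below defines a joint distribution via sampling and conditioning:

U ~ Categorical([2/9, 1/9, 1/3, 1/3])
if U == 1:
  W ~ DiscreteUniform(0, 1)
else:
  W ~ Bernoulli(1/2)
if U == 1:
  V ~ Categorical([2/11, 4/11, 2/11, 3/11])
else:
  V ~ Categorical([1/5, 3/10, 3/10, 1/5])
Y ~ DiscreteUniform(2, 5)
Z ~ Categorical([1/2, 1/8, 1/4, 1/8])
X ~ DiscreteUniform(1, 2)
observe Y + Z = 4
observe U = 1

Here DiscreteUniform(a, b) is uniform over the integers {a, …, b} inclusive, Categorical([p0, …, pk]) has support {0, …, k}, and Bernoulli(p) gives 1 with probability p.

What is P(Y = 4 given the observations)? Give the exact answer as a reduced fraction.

P(Y = 4 | obs) = 4/7

Enumerate traces; 48 have nonzero weight after conditioning:
  (U=1, W=0, V=0, Y=2, Z=2, X=1) weight 1/3168
  (U=1, W=0, V=0, Y=2, Z=2, X=2) weight 1/3168
  (U=1, W=0, V=0, Y=3, Z=1, X=1) weight 1/6336
  (U=1, W=0, V=0, Y=3, Z=1, X=2) weight 1/6336
  (U=1, W=0, V=0, Y=4, Z=0, X=1) weight 1/1584
  (U=1, W=0, V=0, Y=4, Z=0, X=2) weight 1/1584
  (U=1, W=0, V=1, Y=2, Z=2, X=1) weight 1/1584
  (U=1, W=0, V=1, Y=2, Z=2, X=2) weight 1/1584
  … 40 more
Group by Y:
  weight(Y=2) = 1/144
  weight(Y=3) = 1/288
  weight(Y=4) = 1/72
Total weight = 1/144 + 1/288 + 1/72 = 7/288
P(Y=2 | obs) = 1/144 / 7/288 = 2/7
P(Y=3 | obs) = 1/288 / 7/288 = 1/7
P(Y=4 | obs) = 1/72 / 7/288 = 4/7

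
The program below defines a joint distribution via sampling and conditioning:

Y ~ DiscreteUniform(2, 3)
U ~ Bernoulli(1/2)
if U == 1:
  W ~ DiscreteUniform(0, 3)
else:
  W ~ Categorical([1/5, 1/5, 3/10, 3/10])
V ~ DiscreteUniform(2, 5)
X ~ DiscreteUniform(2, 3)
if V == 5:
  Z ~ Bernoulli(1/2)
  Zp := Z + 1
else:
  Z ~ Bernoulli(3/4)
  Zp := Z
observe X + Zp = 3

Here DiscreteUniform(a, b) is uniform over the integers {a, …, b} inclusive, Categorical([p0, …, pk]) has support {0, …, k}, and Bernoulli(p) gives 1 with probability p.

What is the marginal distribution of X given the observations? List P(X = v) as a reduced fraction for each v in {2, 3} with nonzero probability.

Enumerate traces; 112 have nonzero weight after conditioning:
  (Y=2, U=0, W=0, V=2, X=2, Z=1) weight 3/640
  (Y=2, U=0, W=0, V=2, X=3, Z=0) weight 1/640
  (Y=2, U=0, W=0, V=3, X=2, Z=1) weight 3/640
  (Y=2, U=0, W=0, V=3, X=3, Z=0) weight 1/640
  (Y=2, U=0, W=0, V=4, X=2, Z=1) weight 3/640
  (Y=2, U=0, W=0, V=4, X=3, Z=0) weight 1/640
  (Y=2, U=0, W=0, V=5, X=2, Z=0) weight 1/320
  (Y=2, U=0, W=1, V=2, X=2, Z=1) weight 3/640
  … 104 more
Group by X:
  weight(X=2) = 11/32
  weight(X=3) = 3/32
Total weight = 11/32 + 3/32 = 7/16
P(X=2 | obs) = 11/32 / 7/16 = 11/14
P(X=3 | obs) = 3/32 / 7/16 = 3/14

P(X=2) = 11/14, P(X=3) = 3/14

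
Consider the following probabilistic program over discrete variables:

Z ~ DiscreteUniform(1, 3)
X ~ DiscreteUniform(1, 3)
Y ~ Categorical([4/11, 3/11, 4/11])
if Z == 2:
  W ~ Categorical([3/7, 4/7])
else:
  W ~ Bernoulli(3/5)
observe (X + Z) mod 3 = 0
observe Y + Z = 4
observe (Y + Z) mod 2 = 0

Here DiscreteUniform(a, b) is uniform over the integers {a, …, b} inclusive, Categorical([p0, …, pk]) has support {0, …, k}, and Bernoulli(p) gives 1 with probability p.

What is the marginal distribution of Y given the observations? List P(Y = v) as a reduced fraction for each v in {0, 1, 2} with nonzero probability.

Enumerate traces; 4 have nonzero weight after conditioning:
  (Z=2, X=1, Y=2, W=0) weight 4/231
  (Z=2, X=1, Y=2, W=1) weight 16/693
  (Z=3, X=3, Y=1, W=0) weight 2/165
  (Z=3, X=3, Y=1, W=1) weight 1/55
Group by Y:
  weight(Y=1) = 1/33
  weight(Y=2) = 4/99
Total weight = 1/33 + 4/99 = 7/99
P(Y=1 | obs) = 1/33 / 7/99 = 3/7
P(Y=2 | obs) = 4/99 / 7/99 = 4/7

P(Y=1) = 3/7, P(Y=2) = 4/7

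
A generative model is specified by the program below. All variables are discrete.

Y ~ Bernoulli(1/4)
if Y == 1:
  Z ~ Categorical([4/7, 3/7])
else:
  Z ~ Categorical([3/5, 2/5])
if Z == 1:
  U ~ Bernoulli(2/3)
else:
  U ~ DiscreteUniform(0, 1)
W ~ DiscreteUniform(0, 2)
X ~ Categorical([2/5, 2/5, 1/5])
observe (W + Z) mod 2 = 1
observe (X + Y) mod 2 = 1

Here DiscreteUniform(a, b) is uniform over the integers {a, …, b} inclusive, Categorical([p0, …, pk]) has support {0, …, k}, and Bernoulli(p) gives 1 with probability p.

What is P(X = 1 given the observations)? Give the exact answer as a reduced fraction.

Enumerate traces; 18 have nonzero weight after conditioning:
  (Y=0, Z=0, U=0, W=1, X=1) weight 3/100
  (Y=0, Z=0, U=1, W=1, X=1) weight 3/100
  (Y=0, Z=1, U=0, W=0, X=1) weight 1/75
  (Y=0, Z=1, U=0, W=2, X=1) weight 1/75
  (Y=0, Z=1, U=1, W=0, X=1) weight 2/75
  (Y=0, Z=1, U=1, W=2, X=1) weight 2/75
  (Y=1, Z=0, U=0, W=1, X=0) weight 1/105
  (Y=1, Z=0, U=0, W=1, X=2) weight 1/210
  … 10 more
Group by X:
  weight(X=0) = 1/21
  weight(X=1) = 7/50
  weight(X=2) = 1/42
Total weight = 1/21 + 7/50 + 1/42 = 37/175
P(X=0 | obs) = 1/21 / 37/175 = 25/111
P(X=1 | obs) = 7/50 / 37/175 = 49/74
P(X=2 | obs) = 1/42 / 37/175 = 25/222

P(X = 1 | obs) = 49/74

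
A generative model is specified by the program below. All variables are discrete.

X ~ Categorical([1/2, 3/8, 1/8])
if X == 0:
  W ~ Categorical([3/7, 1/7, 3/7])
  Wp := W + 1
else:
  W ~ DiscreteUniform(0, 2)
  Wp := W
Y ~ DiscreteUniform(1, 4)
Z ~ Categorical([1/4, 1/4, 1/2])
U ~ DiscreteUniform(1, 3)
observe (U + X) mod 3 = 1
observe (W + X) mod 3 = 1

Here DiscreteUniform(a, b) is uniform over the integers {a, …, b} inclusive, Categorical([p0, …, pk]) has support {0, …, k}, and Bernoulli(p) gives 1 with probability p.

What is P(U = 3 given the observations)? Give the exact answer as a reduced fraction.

Enumerate traces; 36 have nonzero weight after conditioning:
  (X=0, W=1, Y=1, Z=0, U=1) weight 1/672
  (X=0, W=1, Y=1, Z=1, U=1) weight 1/672
  (X=0, W=1, Y=1, Z=2, U=1) weight 1/336
  (X=0, W=1, Y=2, Z=0, U=1) weight 1/672
  (X=0, W=1, Y=2, Z=1, U=1) weight 1/672
  (X=0, W=1, Y=2, Z=2, U=1) weight 1/336
  (X=0, W=1, Y=3, Z=0, U=1) weight 1/672
  (X=0, W=1, Y=3, Z=1, U=1) weight 1/672
  (X=1, W=0, Y=1, Z=0, U=3) weight 1/384
  (X=2, W=2, Y=1, Z=0, U=2) weight 1/1152
  … 26 more
Group by U:
  weight(U=1) = 1/42
  weight(U=2) = 1/72
  weight(U=3) = 1/24
Total weight = 1/42 + 1/72 + 1/24 = 5/63
P(U=1 | obs) = 1/42 / 5/63 = 3/10
P(U=2 | obs) = 1/72 / 5/63 = 7/40
P(U=3 | obs) = 1/24 / 5/63 = 21/40

P(U = 3 | obs) = 21/40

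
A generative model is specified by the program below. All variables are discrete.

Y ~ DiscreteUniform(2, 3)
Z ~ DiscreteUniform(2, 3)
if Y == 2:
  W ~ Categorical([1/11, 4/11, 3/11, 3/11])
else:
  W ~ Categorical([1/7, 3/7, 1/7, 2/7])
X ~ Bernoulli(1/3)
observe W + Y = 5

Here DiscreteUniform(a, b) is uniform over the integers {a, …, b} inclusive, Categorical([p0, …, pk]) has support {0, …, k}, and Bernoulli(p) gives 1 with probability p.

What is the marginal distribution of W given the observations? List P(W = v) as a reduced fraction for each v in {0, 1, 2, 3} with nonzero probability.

P(W=2) = 11/32, P(W=3) = 21/32

Enumerate traces; 8 have nonzero weight after conditioning:
  (Y=2, Z=2, W=3, X=0) weight 1/22
  (Y=2, Z=2, W=3, X=1) weight 1/44
  (Y=2, Z=3, W=3, X=0) weight 1/22
  (Y=2, Z=3, W=3, X=1) weight 1/44
  (Y=3, Z=2, W=2, X=0) weight 1/42
  (Y=3, Z=2, W=2, X=1) weight 1/84
  (Y=3, Z=3, W=2, X=0) weight 1/42
  (Y=3, Z=3, W=2, X=1) weight 1/84
Group by W:
  weight(W=2) = 1/14
  weight(W=3) = 3/22
Total weight = 1/14 + 3/22 = 16/77
P(W=2 | obs) = 1/14 / 16/77 = 11/32
P(W=3 | obs) = 3/22 / 16/77 = 21/32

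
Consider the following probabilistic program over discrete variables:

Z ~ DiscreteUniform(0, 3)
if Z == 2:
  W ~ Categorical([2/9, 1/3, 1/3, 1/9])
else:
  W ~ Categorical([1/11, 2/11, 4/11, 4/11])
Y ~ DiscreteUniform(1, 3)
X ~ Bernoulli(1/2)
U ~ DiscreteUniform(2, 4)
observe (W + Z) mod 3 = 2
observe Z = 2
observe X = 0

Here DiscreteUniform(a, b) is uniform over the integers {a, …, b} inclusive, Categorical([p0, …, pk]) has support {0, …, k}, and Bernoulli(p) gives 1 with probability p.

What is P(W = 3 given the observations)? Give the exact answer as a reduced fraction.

Enumerate traces; 18 have nonzero weight after conditioning:
  (Z=2, W=0, Y=1, X=0, U=2) weight 1/324
  (Z=2, W=0, Y=1, X=0, U=3) weight 1/324
  (Z=2, W=0, Y=1, X=0, U=4) weight 1/324
  (Z=2, W=0, Y=2, X=0, U=2) weight 1/324
  (Z=2, W=0, Y=2, X=0, U=3) weight 1/324
  (Z=2, W=0, Y=2, X=0, U=4) weight 1/324
  (Z=2, W=0, Y=3, X=0, U=2) weight 1/324
  (Z=2, W=0, Y=3, X=0, U=3) weight 1/324
  (Z=2, W=3, Y=1, X=0, U=2) weight 1/648
  … 9 more
Group by W:
  weight(W=0) = 1/36
  weight(W=3) = 1/72
Total weight = 1/36 + 1/72 = 1/24
P(W=0 | obs) = 1/36 / 1/24 = 2/3
P(W=3 | obs) = 1/72 / 1/24 = 1/3

P(W = 3 | obs) = 1/3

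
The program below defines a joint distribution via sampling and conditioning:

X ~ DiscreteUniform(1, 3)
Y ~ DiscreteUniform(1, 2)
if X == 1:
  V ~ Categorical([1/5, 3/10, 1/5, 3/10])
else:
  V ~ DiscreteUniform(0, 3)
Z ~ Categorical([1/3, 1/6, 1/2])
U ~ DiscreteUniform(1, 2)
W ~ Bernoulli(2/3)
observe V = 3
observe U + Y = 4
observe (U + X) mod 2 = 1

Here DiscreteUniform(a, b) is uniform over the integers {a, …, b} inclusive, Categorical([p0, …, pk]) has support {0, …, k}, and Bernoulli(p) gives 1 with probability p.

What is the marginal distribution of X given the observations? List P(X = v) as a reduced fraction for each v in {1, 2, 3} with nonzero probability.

P(X=1) = 6/11, P(X=3) = 5/11

Enumerate traces; 12 have nonzero weight after conditioning:
  (X=1, Y=2, V=3, Z=0, U=2, W=0) weight 1/360
  (X=1, Y=2, V=3, Z=0, U=2, W=1) weight 1/180
  (X=1, Y=2, V=3, Z=1, U=2, W=0) weight 1/720
  (X=1, Y=2, V=3, Z=1, U=2, W=1) weight 1/360
  (X=1, Y=2, V=3, Z=2, U=2, W=0) weight 1/240
  (X=1, Y=2, V=3, Z=2, U=2, W=1) weight 1/120
  (X=3, Y=2, V=3, Z=0, U=2, W=0) weight 1/432
  (X=3, Y=2, V=3, Z=0, U=2, W=1) weight 1/216
  … 4 more
Group by X:
  weight(X=1) = 1/40
  weight(X=3) = 1/48
Total weight = 1/40 + 1/48 = 11/240
P(X=1 | obs) = 1/40 / 11/240 = 6/11
P(X=3 | obs) = 1/48 / 11/240 = 5/11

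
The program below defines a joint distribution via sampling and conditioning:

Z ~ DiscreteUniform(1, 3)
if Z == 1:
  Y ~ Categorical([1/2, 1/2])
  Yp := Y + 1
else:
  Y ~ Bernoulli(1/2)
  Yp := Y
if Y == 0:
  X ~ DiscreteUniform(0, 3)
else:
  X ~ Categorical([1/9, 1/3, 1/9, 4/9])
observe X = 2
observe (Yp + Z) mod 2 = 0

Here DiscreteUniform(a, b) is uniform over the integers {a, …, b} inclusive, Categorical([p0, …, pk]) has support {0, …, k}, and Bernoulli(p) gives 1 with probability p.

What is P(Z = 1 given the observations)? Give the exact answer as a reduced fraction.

Enumerate traces; 3 have nonzero weight after conditioning:
  (Z=1, Y=0, X=2) weight 1/24
  (Z=2, Y=0, X=2) weight 1/24
  (Z=3, Y=1, X=2) weight 1/54
Group by Z:
  weight(Z=1) = 1/24
  weight(Z=2) = 1/24
  weight(Z=3) = 1/54
Total weight = 1/24 + 1/24 + 1/54 = 11/108
P(Z=1 | obs) = 1/24 / 11/108 = 9/22
P(Z=2 | obs) = 1/24 / 11/108 = 9/22
P(Z=3 | obs) = 1/54 / 11/108 = 2/11

P(Z = 1 | obs) = 9/22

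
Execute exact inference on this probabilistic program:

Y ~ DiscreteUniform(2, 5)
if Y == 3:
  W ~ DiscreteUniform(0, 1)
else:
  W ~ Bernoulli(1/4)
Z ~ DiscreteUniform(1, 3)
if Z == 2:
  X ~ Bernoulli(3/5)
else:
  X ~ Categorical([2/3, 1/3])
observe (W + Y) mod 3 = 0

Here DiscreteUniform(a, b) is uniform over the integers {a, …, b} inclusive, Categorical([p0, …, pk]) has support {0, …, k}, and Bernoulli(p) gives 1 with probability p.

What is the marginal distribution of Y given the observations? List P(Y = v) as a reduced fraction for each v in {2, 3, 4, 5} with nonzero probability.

Enumerate traces; 18 have nonzero weight after conditioning:
  (Y=2, W=1, Z=1, X=0) weight 1/72
  (Y=2, W=1, Z=1, X=1) weight 1/144
  (Y=2, W=1, Z=2, X=0) weight 1/120
  (Y=2, W=1, Z=2, X=1) weight 1/80
  (Y=2, W=1, Z=3, X=0) weight 1/72
  (Y=2, W=1, Z=3, X=1) weight 1/144
  (Y=3, W=0, Z=1, X=0) weight 1/36
  (Y=3, W=0, Z=1, X=1) weight 1/72
  (Y=5, W=1, Z=1, X=0) weight 1/72
  … 9 more
Group by Y:
  weight(Y=2) = 1/16
  weight(Y=3) = 1/8
  weight(Y=5) = 1/16
Total weight = 1/16 + 1/8 + 1/16 = 1/4
P(Y=2 | obs) = 1/16 / 1/4 = 1/4
P(Y=3 | obs) = 1/8 / 1/4 = 1/2
P(Y=5 | obs) = 1/16 / 1/4 = 1/4

P(Y=2) = 1/4, P(Y=3) = 1/2, P(Y=5) = 1/4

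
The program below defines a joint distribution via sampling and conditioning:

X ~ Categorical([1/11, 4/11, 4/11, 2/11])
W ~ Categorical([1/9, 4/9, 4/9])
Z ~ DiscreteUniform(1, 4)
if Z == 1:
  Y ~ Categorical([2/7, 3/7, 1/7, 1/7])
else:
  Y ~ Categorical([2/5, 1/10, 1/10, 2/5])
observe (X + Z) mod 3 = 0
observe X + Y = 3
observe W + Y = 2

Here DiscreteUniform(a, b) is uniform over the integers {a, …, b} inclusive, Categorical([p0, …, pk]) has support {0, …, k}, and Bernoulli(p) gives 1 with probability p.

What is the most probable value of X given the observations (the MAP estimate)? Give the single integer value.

argmax_v P(X = v | obs) = 2

Enumerate traces; 4 have nonzero weight after conditioning:
  (X=1, W=0, Z=2, Y=2) weight 1/990
  (X=2, W=1, Z=1, Y=1) weight 4/231
  (X=2, W=1, Z=4, Y=1) weight 2/495
  (X=3, W=2, Z=3, Y=0) weight 4/495
Group by X:
  weight(X=1) = 1/990
  weight(X=2) = 74/3465
  weight(X=3) = 4/495
Total weight = 1/990 + 74/3465 + 4/495 = 211/6930
P(X=1 | obs) = 1/990 / 211/6930 = 7/211
P(X=2 | obs) = 74/3465 / 211/6930 = 148/211
P(X=3 | obs) = 4/495 / 211/6930 = 56/211
argmax = 2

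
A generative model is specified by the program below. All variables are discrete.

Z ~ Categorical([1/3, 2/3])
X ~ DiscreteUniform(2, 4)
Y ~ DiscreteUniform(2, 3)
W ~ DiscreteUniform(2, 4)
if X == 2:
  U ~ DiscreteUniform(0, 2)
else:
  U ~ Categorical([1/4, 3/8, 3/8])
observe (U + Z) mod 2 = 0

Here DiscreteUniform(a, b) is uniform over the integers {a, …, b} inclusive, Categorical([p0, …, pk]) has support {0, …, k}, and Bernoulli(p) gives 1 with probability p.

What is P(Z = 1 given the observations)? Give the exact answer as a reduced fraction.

Enumerate traces; 54 have nonzero weight after conditioning:
  (Z=0, X=2, Y=2, W=2, U=0) weight 1/162
  (Z=0, X=2, Y=2, W=2, U=2) weight 1/162
  (Z=0, X=2, Y=2, W=3, U=0) weight 1/162
  (Z=0, X=2, Y=2, W=3, U=2) weight 1/162
  (Z=0, X=2, Y=2, W=4, U=0) weight 1/162
  (Z=0, X=2, Y=2, W=4, U=2) weight 1/162
  (Z=0, X=2, Y=3, W=2, U=0) weight 1/162
  (Z=0, X=2, Y=3, W=2, U=2) weight 1/162
  (Z=1, X=2, Y=2, W=2, U=1) weight 1/81
  … 45 more
Group by Z:
  weight(Z=0) = 23/108
  weight(Z=1) = 13/54
Total weight = 23/108 + 13/54 = 49/108
P(Z=0 | obs) = 23/108 / 49/108 = 23/49
P(Z=1 | obs) = 13/54 / 49/108 = 26/49

P(Z = 1 | obs) = 26/49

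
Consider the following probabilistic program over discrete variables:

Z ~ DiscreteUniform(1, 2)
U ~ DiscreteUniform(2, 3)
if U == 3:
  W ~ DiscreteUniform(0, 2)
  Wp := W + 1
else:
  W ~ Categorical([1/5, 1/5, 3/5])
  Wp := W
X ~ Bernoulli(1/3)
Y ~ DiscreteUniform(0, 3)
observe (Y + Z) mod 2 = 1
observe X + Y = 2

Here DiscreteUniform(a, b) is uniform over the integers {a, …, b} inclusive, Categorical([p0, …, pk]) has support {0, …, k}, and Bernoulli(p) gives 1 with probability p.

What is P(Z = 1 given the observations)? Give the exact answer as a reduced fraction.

Enumerate traces; 12 have nonzero weight after conditioning:
  (Z=1, U=2, W=0, X=0, Y=2) weight 1/120
  (Z=1, U=2, W=1, X=0, Y=2) weight 1/120
  (Z=1, U=2, W=2, X=0, Y=2) weight 1/40
  (Z=1, U=3, W=0, X=0, Y=2) weight 1/72
  (Z=1, U=3, W=1, X=0, Y=2) weight 1/72
  (Z=1, U=3, W=2, X=0, Y=2) weight 1/72
  (Z=2, U=2, W=0, X=1, Y=1) weight 1/240
  (Z=2, U=2, W=1, X=1, Y=1) weight 1/240
  … 4 more
Group by Z:
  weight(Z=1) = 1/12
  weight(Z=2) = 1/24
Total weight = 1/12 + 1/24 = 1/8
P(Z=1 | obs) = 1/12 / 1/8 = 2/3
P(Z=2 | obs) = 1/24 / 1/8 = 1/3

P(Z = 1 | obs) = 2/3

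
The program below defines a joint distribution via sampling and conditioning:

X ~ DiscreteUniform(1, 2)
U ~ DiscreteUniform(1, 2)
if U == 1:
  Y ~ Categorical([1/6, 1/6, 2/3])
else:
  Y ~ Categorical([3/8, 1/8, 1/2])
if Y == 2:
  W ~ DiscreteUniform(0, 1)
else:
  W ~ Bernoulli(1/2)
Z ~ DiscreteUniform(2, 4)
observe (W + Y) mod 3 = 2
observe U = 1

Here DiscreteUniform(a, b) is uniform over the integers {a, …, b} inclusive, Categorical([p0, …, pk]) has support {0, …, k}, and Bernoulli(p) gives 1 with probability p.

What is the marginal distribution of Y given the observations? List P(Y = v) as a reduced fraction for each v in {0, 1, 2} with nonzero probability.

Enumerate traces; 12 have nonzero weight after conditioning:
  (X=1, U=1, Y=1, W=1, Z=2) weight 1/144
  (X=1, U=1, Y=1, W=1, Z=3) weight 1/144
  (X=1, U=1, Y=1, W=1, Z=4) weight 1/144
  (X=1, U=1, Y=2, W=0, Z=2) weight 1/36
  (X=1, U=1, Y=2, W=0, Z=3) weight 1/36
  (X=1, U=1, Y=2, W=0, Z=4) weight 1/36
  (X=2, U=1, Y=1, W=1, Z=2) weight 1/144
  (X=2, U=1, Y=1, W=1, Z=3) weight 1/144
  … 4 more
Group by Y:
  weight(Y=1) = 1/24
  weight(Y=2) = 1/6
Total weight = 1/24 + 1/6 = 5/24
P(Y=1 | obs) = 1/24 / 5/24 = 1/5
P(Y=2 | obs) = 1/6 / 5/24 = 4/5

P(Y=1) = 1/5, P(Y=2) = 4/5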